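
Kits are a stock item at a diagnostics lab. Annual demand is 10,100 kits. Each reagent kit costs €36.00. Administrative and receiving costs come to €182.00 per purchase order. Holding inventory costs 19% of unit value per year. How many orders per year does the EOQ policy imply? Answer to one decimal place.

Holding cost H = 0.19 × €36.00 = €6.8400 per unit per year.
Q* = √(2DS/H) = √(2 × 10,100 × 182 / 6.84) ≈ 733.13.
Orders per year = D / Q* = 10,100 / 733.13 ≈ 13.776.

N ≈ 13.8 orders per year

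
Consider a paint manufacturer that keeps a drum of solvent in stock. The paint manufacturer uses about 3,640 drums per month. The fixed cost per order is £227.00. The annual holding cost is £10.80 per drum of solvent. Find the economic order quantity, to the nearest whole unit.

Q* ≈ 1,355 drums

Annual demand D = 3,640 × 12 = 43,680.
EOQ = √(2DS / H) = √(2 × 43,680 × 227 / 10.8).
= √(19,830,720 / 10.8) = √1,836,177.7778 ≈ 1355.056.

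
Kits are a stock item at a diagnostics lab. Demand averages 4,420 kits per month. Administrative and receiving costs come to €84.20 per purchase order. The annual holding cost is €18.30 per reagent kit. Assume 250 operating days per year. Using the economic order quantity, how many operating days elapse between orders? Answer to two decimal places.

T ≈ 3.29 days

Annual demand D = 4,420 × 12 = 53,040.
EOQ = √(2DS/H) = √(2 × 53,040 × 84.2 / 18.3) ≈ 698.63.
Cycle time = Q*/D × 250 = 698.63 / 53,040 × 250 ≈ 3.293 days.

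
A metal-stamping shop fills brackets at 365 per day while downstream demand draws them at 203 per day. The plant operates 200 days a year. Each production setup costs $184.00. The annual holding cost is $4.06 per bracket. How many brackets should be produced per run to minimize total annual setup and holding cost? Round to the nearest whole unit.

Annual demand D = 203 × 200 = 40,600.
Production build-up factor (1 − d/p) = 1 − 203/365 = 0.4438.
Q* = √(2DS / (H(1 − d/p))) = √(2 × 40,600 × 184 / (4.06 × 0.4438)).
= √(14,940,800 / 1.802) ≈ 2879.472.

Q* ≈ 2,879 brackets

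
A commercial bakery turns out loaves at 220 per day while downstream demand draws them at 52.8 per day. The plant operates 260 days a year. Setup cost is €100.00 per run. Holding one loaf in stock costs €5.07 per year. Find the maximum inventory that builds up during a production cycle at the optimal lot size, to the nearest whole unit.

Annual demand D = 52.8 × 260 = 13,728.
Production build-up factor (1 − d/p) = 1 − 52.8/220 = 0.7600.
Q* = √(2DS / (H(1 − d/p))) = √(2 × 13,728 × 100 / (5.07 × 0.7600)).
= √(2,745,600 / 3.8532) ≈ 844.127.
Maximum inventory = Q*(1 − d/p) = 844.127 × 0.7600 ≈ 641.537.

I_max ≈ 642 loaves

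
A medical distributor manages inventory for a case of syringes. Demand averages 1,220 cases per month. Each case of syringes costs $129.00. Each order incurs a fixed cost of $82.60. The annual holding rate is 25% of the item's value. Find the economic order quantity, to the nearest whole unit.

Q* ≈ 274 cases

Annual demand D = 1,220 × 12 = 14,640.
Holding cost H = 0.25 × $129.00 = $32.2500 per unit per year.
EOQ = √(2DS / H) = √(2 × 14,640 × 82.6 / 32.25).
= √(2,418,528 / 32.25) = √74,993.1163 ≈ 273.849.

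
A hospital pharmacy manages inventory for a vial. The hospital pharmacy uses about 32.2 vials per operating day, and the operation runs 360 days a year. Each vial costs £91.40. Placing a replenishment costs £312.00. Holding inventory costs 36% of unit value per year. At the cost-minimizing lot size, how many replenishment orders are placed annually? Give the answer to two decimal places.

Annual demand D = 32.2 × 360 = 11,592.
Holding cost H = 0.36 × £91.40 = £32.9040 per unit per year.
EOQ = √(2DS/H) = √(2 × 11,592 × 312 / 32.904) ≈ 468.86.
Orders per year = D / Q* = 11,592 / 468.86 ≈ 24.724.

N ≈ 24.72 orders per year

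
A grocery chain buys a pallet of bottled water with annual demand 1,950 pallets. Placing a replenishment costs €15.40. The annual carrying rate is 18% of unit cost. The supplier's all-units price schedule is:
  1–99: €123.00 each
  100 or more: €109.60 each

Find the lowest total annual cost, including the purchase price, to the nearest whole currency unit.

Holding cost per unit per year at price C is H = 0.18·C.
Candidates are each tier's EOQ (if it falls in that tier) and each price-break quantity.
EOQ at €123.00 = 52.1 (feasible in tier 1): TC = 1,950×€123.00 + (1,950/52.1)×15.4 + (52.1/2)×0.18×€123.00 = €241,003.14.
EOQ at €109.60 = 55.2 < 100, so use break Q=100: TC = 1,950×€109.60 + (1,950/100.0)×15.4 + (100.0/2)×0.18×€109.60 = €215,006.70.
Lowest total cost among the candidates is at Q = 100.0.

TC* ≈ €215,007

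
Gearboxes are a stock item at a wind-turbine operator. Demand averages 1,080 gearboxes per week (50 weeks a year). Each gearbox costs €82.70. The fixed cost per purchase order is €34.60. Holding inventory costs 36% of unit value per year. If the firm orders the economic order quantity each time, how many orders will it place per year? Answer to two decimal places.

N ≈ 152.42 orders per year

Annual demand D = 1,080 × 50 = 54,000.
Holding cost H = 0.36 × €82.70 = €29.7720 per unit per year.
Q* = √(2DS/H) = √(2 × 54,000 × 34.6 / 29.772) ≈ 354.28.
Orders per year = D / Q* = 54,000 / 354.28 ≈ 152.422.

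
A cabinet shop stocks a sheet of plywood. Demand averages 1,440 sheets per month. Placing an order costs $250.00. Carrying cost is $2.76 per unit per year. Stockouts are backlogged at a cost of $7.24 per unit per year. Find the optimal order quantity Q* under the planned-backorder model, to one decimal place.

Q* ≈ 2,079.4 sheets

Annual demand D = 1,440 × 12 = 17,280.
With planned backorders, Q* = √(2DS/H) · √((H+B)/B).
√(2DS/H) = √(2 × 17,280 × 250 / 2.76) = 1769.303.
√((H+B)/B) = √((2.76+7.24)/7.24) = 1.1753.
Q* ≈ 2079.376.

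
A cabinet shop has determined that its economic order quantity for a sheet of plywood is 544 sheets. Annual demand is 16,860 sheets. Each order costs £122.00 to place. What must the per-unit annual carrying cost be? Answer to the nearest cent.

The basic EOQ model gives Q* = √(2DS/H); rearrange for the unknown.
From Q* = √(2DS/H): H = 2DS / Q*² = 2 × 16,860 × 122 / 544² = 13.9011.

H ≈ £13.90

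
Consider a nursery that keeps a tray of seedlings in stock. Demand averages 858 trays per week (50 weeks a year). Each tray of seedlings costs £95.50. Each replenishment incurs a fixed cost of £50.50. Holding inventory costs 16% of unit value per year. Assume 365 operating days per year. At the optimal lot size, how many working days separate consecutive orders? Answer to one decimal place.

T ≈ 4.5 days

Annual demand D = 858 × 50 = 42,900.
Holding cost H = 0.16 × £95.50 = £15.2800 per unit per year.
Q* = √(2DS/H) = √(2 × 42,900 × 50.5 / 15.28) ≈ 532.51.
Cycle time = Q*/D × 365 = 532.51 / 42,900 × 365 ≈ 4.531 days.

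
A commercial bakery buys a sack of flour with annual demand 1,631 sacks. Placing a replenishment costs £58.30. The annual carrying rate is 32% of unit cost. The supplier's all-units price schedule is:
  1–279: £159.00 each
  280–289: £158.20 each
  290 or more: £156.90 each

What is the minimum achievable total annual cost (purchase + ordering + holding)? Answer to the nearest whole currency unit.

Holding cost per unit per year at price C is H = 0.32·C.
Candidates are each tier's EOQ (if it falls in that tier) and each price-break quantity.
EOQ at £159.00 = 61.1 (feasible in tier 1): TC = 1,631×£159.00 + (1,631/61.1)×58.3 + (61.1/2)×0.32×£159.00 = £262,439.64.
EOQ at £158.20 = 61.3 < 280, so use break Q=280: TC = 1,631×£158.20 + (1,631/280.0)×58.3 + (280.0/2)×0.32×£158.20 = £265,451.16.
EOQ at £156.90 = 61.5 < 290, so use break Q=290: TC = 1,631×£156.90 + (1,631/290.0)×58.3 + (290.0/2)×0.32×£156.90 = £263,511.95.
Lowest total cost among the candidates is at Q = 61.1.

TC* ≈ £262,440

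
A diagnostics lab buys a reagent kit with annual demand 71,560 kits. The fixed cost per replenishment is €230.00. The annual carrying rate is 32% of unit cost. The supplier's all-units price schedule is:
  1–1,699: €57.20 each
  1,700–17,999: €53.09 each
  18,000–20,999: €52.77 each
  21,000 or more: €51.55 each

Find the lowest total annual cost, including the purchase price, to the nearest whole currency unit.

TC* ≈ €3,823,243

Holding cost per unit per year at price C is H = 0.32·C.
For each price level, check whether its EOQ is feasible; otherwise the best quantity at that price is the breakpoint.
EOQ at €57.20 = 1341.0 (feasible in tier 1): TC = 71,560×€57.20 + (71,560/1341.0)×230 + (1341.0/2)×0.32×€57.20 = €4,117,778.36.
EOQ at €53.09 = 1392.0 < 1700, so use break Q=1700: TC = 71,560×€53.09 + (71,560/1700.0)×230 + (1700.0/2)×0.32×€53.09 = €3,823,242.53.
EOQ at €52.77 = 1396.2 < 18000, so use break Q=18000: TC = 71,560×€52.77 + (71,560/18000.0)×230 + (18000.0/2)×0.32×€52.77 = €3,929,113.18.
EOQ at €51.55 = 1412.6 < 21000, so use break Q=21000: TC = 71,560×€51.55 + (71,560/21000.0)×230 + (21000.0/2)×0.32×€51.55 = €3,862,909.75.
Lowest total cost among the candidates is at Q = 1700.0.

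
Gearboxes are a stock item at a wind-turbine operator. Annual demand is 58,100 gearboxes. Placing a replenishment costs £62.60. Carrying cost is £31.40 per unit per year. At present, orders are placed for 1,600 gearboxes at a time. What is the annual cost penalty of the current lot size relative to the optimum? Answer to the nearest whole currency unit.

Extra cost ≈ £12,280 per year

EOQ = √(2DS/H) = √(2 × 58,100 × 62.6 / 31.4) ≈ 481.31.
Cost at Q* = (D/Q*)S + (Q*/2)H = √(2DSH) ≈ £15,113.15.
Cost at Q = 1,600: (58,100/1,600)×62.6 + (1,600/2)×31.4 = £2,273.16 + £25,120.00 = £27,393.16.
Excess = £27,393.16 − £15,113.15 = £12,280.01.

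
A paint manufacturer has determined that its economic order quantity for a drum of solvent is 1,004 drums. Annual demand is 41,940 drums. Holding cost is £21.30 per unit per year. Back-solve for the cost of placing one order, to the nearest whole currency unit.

The basic EOQ model gives Q* = √(2DS/H); rearrange for the unknown.
From Q* = √(2DS/H): S = Q*²H / (2D) = 1,004² × 21.3 / (2 × 41,940) = 255.9697.

S ≈ £256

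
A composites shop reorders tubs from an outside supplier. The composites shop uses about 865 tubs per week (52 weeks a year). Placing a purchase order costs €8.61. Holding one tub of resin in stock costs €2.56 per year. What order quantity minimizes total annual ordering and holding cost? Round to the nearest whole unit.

Q* ≈ 550 tubs

Annual demand D = 865 × 52 = 44,980.
EOQ = √(2DS / H) = √(2 × 44,980 × 8.61 / 2.56).
= √(774,555.6 / 2.56) = √302,560.7812 ≈ 550.055.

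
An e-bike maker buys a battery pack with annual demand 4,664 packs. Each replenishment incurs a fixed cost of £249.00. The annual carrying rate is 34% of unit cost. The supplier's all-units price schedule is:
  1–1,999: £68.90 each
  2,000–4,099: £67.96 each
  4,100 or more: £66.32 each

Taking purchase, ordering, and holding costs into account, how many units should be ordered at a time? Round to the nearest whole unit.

Q* ≈ 315 packs

Holding cost per unit per year at price C is H = 0.34·C.
Candidates are each tier's EOQ (if it falls in that tier) and each price-break quantity.
EOQ at £68.90 = 314.9 (feasible in tier 1): TC = 4,664×£68.90 + (4,664/314.9)×249 + (314.9/2)×0.34×£68.90 = £328,725.98.
EOQ at £67.96 = 317.1 < 2000, so use break Q=2000: TC = 4,664×£67.96 + (4,664/2000.0)×249 + (2000.0/2)×0.34×£67.96 = £340,652.51.
EOQ at £66.32 = 320.9 < 4100, so use break Q=4100: TC = 4,664×£66.32 + (4,664/4100.0)×249 + (4100.0/2)×0.34×£66.32 = £355,824.77.
Lowest total cost is £328,725.98 at Q = 314.9.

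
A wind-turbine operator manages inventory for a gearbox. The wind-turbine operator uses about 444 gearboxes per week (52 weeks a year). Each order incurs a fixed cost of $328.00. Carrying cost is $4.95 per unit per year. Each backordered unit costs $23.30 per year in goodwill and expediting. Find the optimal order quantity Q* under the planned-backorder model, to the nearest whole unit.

Annual demand D = 444 × 52 = 23,088.
With planned backorders, Q* = √(2DS/H) · √((H+B)/B).
√(2DS/H) = √(2 × 23,088 × 328 / 4.95) = 1749.212.
√((H+B)/B) = √((4.95+23.3)/23.3) = 1.1011.
Q* ≈ 1926.077.

Q* ≈ 1,926 gearboxes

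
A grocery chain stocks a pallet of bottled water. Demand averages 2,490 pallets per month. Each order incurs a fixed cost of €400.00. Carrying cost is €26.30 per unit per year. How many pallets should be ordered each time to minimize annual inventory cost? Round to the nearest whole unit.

Q* ≈ 953 pallets

Annual demand D = 2,490 × 12 = 29,880.
EOQ = √(2DS / H) = √(2 × 29,880 × 400 / 26.3).
= √(23,904,000 / 26.3) = √908,897.3384 ≈ 953.361.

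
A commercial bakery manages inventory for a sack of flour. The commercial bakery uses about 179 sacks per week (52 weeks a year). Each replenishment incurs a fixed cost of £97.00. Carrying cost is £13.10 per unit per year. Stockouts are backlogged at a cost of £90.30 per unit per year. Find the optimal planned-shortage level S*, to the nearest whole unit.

Annual demand D = 179 × 52 = 9,308.
With planned backorders, Q* = √(2DS/H) · √((H+B)/B).
√(2DS/H) = √(2 × 9,308 × 97 / 13.1) = 371.273.
√((H+B)/B) = √((13.1+90.3)/90.3) = 1.0701.
Q* ≈ 397.292.
S* = Q* · H/(H+B) = 397.292 × 13.1/103.4 ≈ 50.334.

S* ≈ 50 sacks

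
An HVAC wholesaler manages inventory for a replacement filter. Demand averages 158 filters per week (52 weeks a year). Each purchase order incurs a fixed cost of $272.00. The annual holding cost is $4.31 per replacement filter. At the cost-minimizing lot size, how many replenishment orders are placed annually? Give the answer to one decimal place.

Annual demand D = 158 × 52 = 8,216.
The optimal lot size = √(2DS/H) = √(2 × 8,216 × 272 / 4.31) ≈ 1018.34.
Orders per year = D / Q* = 8,216 / 1018.34 ≈ 8.068.

N ≈ 8.1 orders per year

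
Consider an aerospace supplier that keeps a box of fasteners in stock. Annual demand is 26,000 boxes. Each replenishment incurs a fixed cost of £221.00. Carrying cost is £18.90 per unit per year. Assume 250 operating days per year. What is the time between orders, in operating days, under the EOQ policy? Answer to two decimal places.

T ≈ 7.50 days

Q* = √(2DS/H) = √(2 × 26,000 × 221 / 18.9) ≈ 779.77.
Cycle time = Q*/D × 250 = 779.77 / 26,000 × 250 ≈ 7.498 days.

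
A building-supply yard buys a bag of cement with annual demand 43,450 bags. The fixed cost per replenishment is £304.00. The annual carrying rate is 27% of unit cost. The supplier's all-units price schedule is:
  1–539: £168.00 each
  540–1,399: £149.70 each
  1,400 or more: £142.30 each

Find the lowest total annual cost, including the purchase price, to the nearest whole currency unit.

Holding cost per unit per year at price C is H = 0.27·C.
For each price level, check whether its EOQ is feasible; otherwise the best quantity at that price is the breakpoint.
Tier 1 (£168.00): EOQ = 763.2 exceeds tier's upper bound 539, so this tier is dominated.
EOQ at £149.70 = 808.5 (feasible in tier 2): TC = 43,450×£149.70 + (43,450/808.5)×304 + (808.5/2)×0.27×£149.70 = £6,537,141.80.
EOQ at £142.30 = 829.2 < 1400, so use break Q=1400: TC = 43,450×£142.30 + (43,450/1400.0)×304 + (1400.0/2)×0.27×£142.30 = £6,219,264.56.
Lowest total cost among the candidates is at Q = 1400.0.

TC* ≈ £6,219,265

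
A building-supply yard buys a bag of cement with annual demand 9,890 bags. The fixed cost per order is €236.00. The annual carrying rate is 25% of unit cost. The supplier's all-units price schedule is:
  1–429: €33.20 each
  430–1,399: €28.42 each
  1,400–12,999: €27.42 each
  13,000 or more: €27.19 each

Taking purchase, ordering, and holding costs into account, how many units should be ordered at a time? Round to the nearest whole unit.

Holding cost per unit per year at price C is H = 0.25·C.
Evaluate total cost at each tier's feasible EOQ or, if the EOQ is below the tier, at the tier's minimum quantity.
Tier 1 (€33.20): EOQ = 749.9 exceeds tier's upper bound 429, so this tier is dominated.
EOQ at €28.42 = 810.6 (feasible in tier 2): TC = 9,890×€28.42 + (9,890/810.6)×236 + (810.6/2)×0.25×€28.42 = €286,832.85.
EOQ at €27.42 = 825.2 < 1400, so use break Q=1400: TC = 9,890×€27.42 + (9,890/1400.0)×236 + (1400.0/2)×0.25×€27.42 = €277,649.47.
EOQ at €27.19 = 828.7 < 13000, so use break Q=13000: TC = 9,890×€27.19 + (9,890/13000.0)×236 + (13000.0/2)×0.25×€27.19 = €313,272.39.
Lowest total cost is €277,649.47 at Q = 1400.0.

Q* ≈ 1,400 bags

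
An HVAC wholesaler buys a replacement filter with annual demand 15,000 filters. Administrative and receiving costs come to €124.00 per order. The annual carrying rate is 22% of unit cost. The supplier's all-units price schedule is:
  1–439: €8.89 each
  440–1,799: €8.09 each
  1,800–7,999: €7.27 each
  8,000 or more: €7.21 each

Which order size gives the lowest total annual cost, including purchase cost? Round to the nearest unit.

Q* ≈ 1,800 filters

Holding cost per unit per year at price C is H = 0.22·C.
Candidates are each tier's EOQ (if it falls in that tier) and each price-break quantity.
Tier 1 (€8.89): EOQ = 1379.1 exceeds tier's upper bound 439, so this tier is dominated.
EOQ at €8.09 = 1445.7 (feasible in tier 2): TC = 15,000×€8.09 + (15,000/1445.7)×124 + (1445.7/2)×0.22×€8.09 = €123,923.10.
EOQ at €7.27 = 1525.1 < 1800, so use break Q=1800: TC = 15,000×€7.27 + (15,000/1800.0)×124 + (1800.0/2)×0.22×€7.27 = €111,522.79.
EOQ at €7.21 = 1531.4 < 8000, so use break Q=8000: TC = 15,000×€7.21 + (15,000/8000.0)×124 + (8000.0/2)×0.22×€7.21 = €114,727.30.
Lowest total cost is €111,522.79 at Q = 1800.0.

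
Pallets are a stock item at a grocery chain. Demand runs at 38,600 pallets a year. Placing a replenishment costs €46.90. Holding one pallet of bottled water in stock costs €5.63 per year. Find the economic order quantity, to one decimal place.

Q* ≈ 801.9 pallets

EOQ = √(2DS / H) = √(2 × 38,600 × 46.9 / 5.63).
= √(3,620,680 / 5.63) = √643,104.7957 ≈ 801.938.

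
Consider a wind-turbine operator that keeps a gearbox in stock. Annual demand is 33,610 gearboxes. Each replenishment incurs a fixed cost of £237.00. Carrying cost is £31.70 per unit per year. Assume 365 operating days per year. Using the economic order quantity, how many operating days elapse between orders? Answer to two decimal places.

T ≈ 7.70 days

EOQ = √(2DS/H) = √(2 × 33,610 × 237 / 31.7) ≈ 708.91.
Cycle time = Q*/D × 365 = 708.91 / 33,610 × 365 ≈ 7.699 days.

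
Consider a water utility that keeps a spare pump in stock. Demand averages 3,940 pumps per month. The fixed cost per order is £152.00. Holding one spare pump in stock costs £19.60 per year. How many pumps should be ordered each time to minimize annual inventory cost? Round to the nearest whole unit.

Annual demand D = 3,940 × 12 = 47,280.
EOQ = √(2DS / H) = √(2 × 47,280 × 152 / 19.6).
= √(14,373,120 / 19.6) = √733,322.449 ≈ 856.342.

Q* ≈ 856 pumps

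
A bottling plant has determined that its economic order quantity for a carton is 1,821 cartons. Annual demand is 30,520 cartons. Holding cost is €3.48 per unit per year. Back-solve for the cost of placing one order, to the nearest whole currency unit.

S ≈ €189

Invert the EOQ relation Q*² = 2DS/H.
From Q* = √(2DS/H): S = Q*²H / (2D) = 1,821² × 3.48 / (2 × 30,520) = 189.0535.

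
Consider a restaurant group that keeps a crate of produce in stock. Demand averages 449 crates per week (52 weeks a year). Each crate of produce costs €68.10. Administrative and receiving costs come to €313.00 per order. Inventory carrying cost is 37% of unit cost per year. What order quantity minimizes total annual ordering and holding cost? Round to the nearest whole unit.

Q* ≈ 762 crates

Annual demand D = 449 × 52 = 23,348.
Holding cost H = 0.37 × €68.10 = €25.1970 per unit per year.
EOQ = √(2DS / H) = √(2 × 23,348 × 313 / 25.197).
= √(14,615,848 / 25.197) = √580,063.0234 ≈ 761.619.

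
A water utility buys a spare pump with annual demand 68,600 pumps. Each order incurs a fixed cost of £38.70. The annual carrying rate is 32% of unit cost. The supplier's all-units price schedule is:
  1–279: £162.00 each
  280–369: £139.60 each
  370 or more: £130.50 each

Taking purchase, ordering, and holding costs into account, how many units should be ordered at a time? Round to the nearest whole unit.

Holding cost per unit per year at price C is H = 0.32·C.
Evaluate total cost at each tier's feasible EOQ or, if the EOQ is below the tier, at the tier's minimum quantity.
Tier 1 (£162.00): EOQ = 320.0 exceeds tier's upper bound 279, so this tier is dominated.
EOQ at £139.60 = 344.8 (feasible in tier 2): TC = 68,600×£139.60 + (68,600/344.8)×38.7 + (344.8/2)×0.32×£139.60 = £9,591,961.05.
EOQ at £130.50 = 356.6 < 370, so use break Q=370: TC = 68,600×£130.50 + (68,600/370.0)×38.7 + (370.0/2)×0.32×£130.50 = £8,967,200.79.
Lowest total cost is £8,967,200.79 at Q = 370.0.

Q* ≈ 370 pumps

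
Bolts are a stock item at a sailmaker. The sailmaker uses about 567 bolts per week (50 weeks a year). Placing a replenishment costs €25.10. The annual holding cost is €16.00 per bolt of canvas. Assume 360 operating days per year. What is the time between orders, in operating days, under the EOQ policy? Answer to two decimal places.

Annual demand D = 567 × 50 = 28,350.
The optimal lot size = √(2DS/H) = √(2 × 28,350 × 25.1 / 16) ≈ 298.24.
Cycle time = Q*/D × 360 = 298.24 / 28,350 × 360 ≈ 3.787 days.

T ≈ 3.79 days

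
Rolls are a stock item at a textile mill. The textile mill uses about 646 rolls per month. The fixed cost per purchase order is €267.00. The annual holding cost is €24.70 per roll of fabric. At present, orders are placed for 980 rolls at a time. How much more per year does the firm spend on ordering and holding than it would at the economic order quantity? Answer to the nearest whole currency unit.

Extra cost ≈ €4,103 per year

Annual demand D = 646 × 12 = 7,752.
EOQ = √(2DS/H) = √(2 × 7,752 × 267 / 24.7) ≈ 409.38.
Cost at Q* = (D/Q*)S + (Q*/2)H = √(2DSH) ≈ €10,111.74.
Cost at Q = 980: (7,752/980)×267 + (980/2)×24.7 = €2,112.02 + €12,103.00 = €14,215.02.
Excess = €14,215.02 − €10,111.74 = €4,103.28.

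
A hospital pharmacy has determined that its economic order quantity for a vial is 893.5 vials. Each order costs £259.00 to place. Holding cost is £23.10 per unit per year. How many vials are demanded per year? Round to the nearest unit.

The basic EOQ model gives Q* = √(2DS/H); rearrange for the unknown.
From Q* = √(2DS/H): D = Q*²H / (2S) = 893.5² × 23.1 / (2 × 259) = 35601.749.

D ≈ 35,602 vials per year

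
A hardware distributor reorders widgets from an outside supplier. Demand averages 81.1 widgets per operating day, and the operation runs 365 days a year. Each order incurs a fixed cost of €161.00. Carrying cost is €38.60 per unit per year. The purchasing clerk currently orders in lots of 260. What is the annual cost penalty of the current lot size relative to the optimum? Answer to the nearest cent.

Extra cost ≈ €4,166.84 per year

Annual demand D = 81.1 × 365 = 29,601.5.
EOQ = √(2DS/H) = √(2 × 29,601.5 × 161 / 38.6) ≈ 496.93.
Cost at Q* = (D/Q*)S + (Q*/2)H = √(2DSH) ≈ €19,181.32.
Cost at Q = 260: (29,601.5/260)×161 + (260/2)×38.6 = €18,330.16 + €5,018.00 = €23,348.16.
Excess = €23,348.16 − €19,181.32 = €4,166.84.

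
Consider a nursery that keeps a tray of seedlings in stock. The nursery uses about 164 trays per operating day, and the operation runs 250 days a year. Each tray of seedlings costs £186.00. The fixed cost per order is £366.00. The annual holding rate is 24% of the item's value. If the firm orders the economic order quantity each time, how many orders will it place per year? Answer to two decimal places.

N ≈ 50.00 orders per year

Annual demand D = 164 × 250 = 41,000.
Holding cost H = 0.24 × £186.00 = £44.6400 per unit per year.
The optimal lot size = √(2DS/H) = √(2 × 41,000 × 366 / 44.64) ≈ 819.95.
Orders per year = D / Q* = 41,000 / 819.95 ≈ 50.003.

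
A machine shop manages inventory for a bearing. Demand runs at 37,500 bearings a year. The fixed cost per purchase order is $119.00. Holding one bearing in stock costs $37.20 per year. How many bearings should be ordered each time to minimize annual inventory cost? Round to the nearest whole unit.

EOQ = √(2DS / H) = √(2 × 37,500 × 119 / 37.2).
= √(8,925,000 / 37.2) = √239,919.3548 ≈ 489.816.

Q* ≈ 490 bearings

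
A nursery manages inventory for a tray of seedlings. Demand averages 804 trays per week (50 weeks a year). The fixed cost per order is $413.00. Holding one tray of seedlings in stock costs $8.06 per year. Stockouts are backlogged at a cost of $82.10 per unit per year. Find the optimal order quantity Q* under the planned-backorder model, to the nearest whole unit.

Annual demand D = 804 × 50 = 40,200.
With planned backorders, Q* = √(2DS/H) · √((H+B)/B).
√(2DS/H) = √(2 × 40,200 × 413 / 8.06) = 2029.717.
√((H+B)/B) = √((8.06+82.1)/82.1) = 1.0479.
Q* ≈ 2127.017.

Q* ≈ 2,127 trays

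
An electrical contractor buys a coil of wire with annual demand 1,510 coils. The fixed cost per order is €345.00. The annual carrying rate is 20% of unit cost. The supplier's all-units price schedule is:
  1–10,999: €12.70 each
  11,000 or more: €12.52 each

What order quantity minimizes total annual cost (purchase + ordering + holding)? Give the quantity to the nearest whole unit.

Q* ≈ 640 coils

Holding cost per unit per year at price C is H = 0.20·C.
For each price level, check whether its EOQ is feasible; otherwise the best quantity at that price is the breakpoint.
EOQ at €12.70 = 640.5 (feasible in tier 1): TC = 1,510×€12.70 + (1,510/640.5)×345 + (640.5/2)×0.20×€12.70 = €20,803.78.
EOQ at €12.52 = 645.1 < 11000, so use break Q=11000: TC = 1,510×€12.52 + (1,510/11000.0)×345 + (11000.0/2)×0.20×€12.52 = €32,724.56.
Lowest total cost is €20,803.78 at Q = 640.5.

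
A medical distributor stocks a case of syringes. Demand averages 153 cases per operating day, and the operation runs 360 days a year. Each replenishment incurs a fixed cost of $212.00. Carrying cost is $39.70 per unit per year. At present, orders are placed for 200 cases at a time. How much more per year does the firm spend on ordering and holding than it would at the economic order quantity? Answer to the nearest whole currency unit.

Extra cost ≈ $31,906 per year

Annual demand D = 153 × 360 = 55,080.
EOQ = √(2DS/H) = √(2 × 55,080 × 212 / 39.7) ≈ 766.98.
Cost at Q* = (D/Q*)S + (Q*/2)H = √(2DSH) ≈ $30,449.15.
Cost at Q = 200: (55,080/200)×212 + (200/2)×39.7 = $58,384.80 + $3,970.00 = $62,354.80.
Excess = $62,354.80 − $30,449.15 = $31,905.65.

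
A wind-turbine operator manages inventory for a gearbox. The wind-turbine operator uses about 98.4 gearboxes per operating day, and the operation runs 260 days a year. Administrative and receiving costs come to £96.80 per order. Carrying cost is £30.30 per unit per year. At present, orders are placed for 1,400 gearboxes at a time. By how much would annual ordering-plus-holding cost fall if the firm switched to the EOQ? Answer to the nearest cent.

Extra cost ≈ £10,728.33 per year

Annual demand D = 98.4 × 260 = 25,584.
EOQ = √(2DS/H) = √(2 × 25,584 × 96.8 / 30.3) ≈ 404.31.
Cost at Q* = (D/Q*)S + (Q*/2)H = √(2DSH) ≈ £12,250.62.
Cost at Q = 1,400: (25,584/1,400)×96.8 + (1,400/2)×30.3 = £1,768.95 + £21,210.00 = £22,978.95.
Excess = £22,978.95 − £12,250.62 = £10,728.33.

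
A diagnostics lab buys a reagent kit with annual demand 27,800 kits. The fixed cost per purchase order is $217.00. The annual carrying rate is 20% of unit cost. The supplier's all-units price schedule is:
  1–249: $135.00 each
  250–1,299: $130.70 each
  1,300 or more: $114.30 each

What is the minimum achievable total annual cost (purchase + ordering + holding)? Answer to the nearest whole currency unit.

TC* ≈ $3,197,039

Holding cost per unit per year at price C is H = 0.20·C.
Evaluate total cost at each tier's feasible EOQ or, if the EOQ is below the tier, at the tier's minimum quantity.
Tier 1 ($135.00): EOQ = 668.5 exceeds tier's upper bound 249, so this tier is dominated.
EOQ at $130.70 = 679.4 (feasible in tier 2): TC = 27,800×$130.70 + (27,800/679.4)×217 + (679.4/2)×0.20×$130.70 = $3,651,219.06.
EOQ at $114.30 = 726.5 < 1300, so use break Q=1300: TC = 27,800×$114.30 + (27,800/1300.0)×217 + (1300.0/2)×0.20×$114.30 = $3,197,039.46.
Lowest total cost among the candidates is at Q = 1300.0.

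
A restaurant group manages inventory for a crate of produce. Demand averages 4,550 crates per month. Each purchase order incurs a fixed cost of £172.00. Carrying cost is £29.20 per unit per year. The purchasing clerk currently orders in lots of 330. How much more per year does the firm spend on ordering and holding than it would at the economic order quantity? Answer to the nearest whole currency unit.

Extra cost ≈ £9,857 per year

Annual demand D = 4,550 × 12 = 54,600.
EOQ = √(2DS/H) = √(2 × 54,600 × 172 / 29.2) ≈ 802.02.
Cost at Q* = (D/Q*)S + (Q*/2)H = √(2DSH) ≈ £23,418.93.
Cost at Q = 330: (54,600/330)×172 + (330/2)×29.2 = £28,458.18 + £4,818.00 = £33,276.18.
Excess = £33,276.18 − £23,418.93 = £9,857.26.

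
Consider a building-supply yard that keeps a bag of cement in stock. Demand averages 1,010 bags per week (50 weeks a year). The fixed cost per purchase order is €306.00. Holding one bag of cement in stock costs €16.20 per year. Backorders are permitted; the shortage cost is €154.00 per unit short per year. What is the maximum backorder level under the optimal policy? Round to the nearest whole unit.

S* ≈ 138 bags

Annual demand D = 1,010 × 50 = 50,500.
With planned backorders, Q* = √(2DS/H) · √((H+B)/B).
√(2DS/H) = √(2 × 50,500 × 306 / 16.2) = 1381.223.
√((H+B)/B) = √((16.2+154)/154) = 1.0513.
Q* ≈ 1452.056.
S* = Q* · H/(H+B) = 1452.056 × 16.2/170.2 ≈ 138.210.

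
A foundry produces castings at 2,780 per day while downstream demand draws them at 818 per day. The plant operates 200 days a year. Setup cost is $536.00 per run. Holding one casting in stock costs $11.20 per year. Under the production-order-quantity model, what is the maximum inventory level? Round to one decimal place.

Annual demand D = 818 × 200 = 163,600.
Production build-up factor (1 − d/p) = 1 − 818/2,780 = 0.7058.
Q* = √(2DS / (H(1 − d/p))) = √(2 × 163,600 × 536 / (11.2 × 0.7058)).
= √(175,379,200 / 7.9045) ≈ 4710.347.
Maximum inventory = Q*(1 − d/p) = 4710.347 × 0.7058 ≈ 3324.353.

I_max ≈ 3,324.4 castings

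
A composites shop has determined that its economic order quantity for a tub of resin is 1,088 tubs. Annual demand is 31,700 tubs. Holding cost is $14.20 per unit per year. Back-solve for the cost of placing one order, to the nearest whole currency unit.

S ≈ $265

Squaring Q* = √(2DS/H) gives Q*² = 2DS/H.
From Q* = √(2DS/H): S = Q*²H / (2D) = 1,088² × 14.2 / (2 × 31,700) = 265.1288.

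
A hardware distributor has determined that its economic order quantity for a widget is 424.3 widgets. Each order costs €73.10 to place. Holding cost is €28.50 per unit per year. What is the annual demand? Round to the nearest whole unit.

D ≈ 35,095 widgets per year

The basic EOQ model gives Q* = √(2DS/H); rearrange for the unknown.
From Q* = √(2DS/H): D = Q*²H / (2S) = 424.3² × 28.5 / (2 × 73.1) = 35094.863.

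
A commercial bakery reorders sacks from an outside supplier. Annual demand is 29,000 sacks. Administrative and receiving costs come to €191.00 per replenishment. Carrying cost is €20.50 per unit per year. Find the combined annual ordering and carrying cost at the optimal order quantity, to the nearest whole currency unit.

The optimal lot size = √(2DS/H) = √(2 × 29,000 × 191 / 20.5) ≈ 735.11.
At the optimum the two cost components are equal, so total cost = 2·(Q*/2)H = Q*·H.
Minimum total = √(2DSH) = √(2 × 29,000 × 191 × 20.5) ≈ 15069.804.

TC* ≈ €15,070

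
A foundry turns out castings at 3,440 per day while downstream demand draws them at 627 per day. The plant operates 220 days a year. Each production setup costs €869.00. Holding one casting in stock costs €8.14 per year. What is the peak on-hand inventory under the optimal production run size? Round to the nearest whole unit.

Annual demand D = 627 × 220 = 137,940.
Production build-up factor (1 − d/p) = 1 − 627/3,440 = 0.8177.
Q* = √(2DS / (H(1 − d/p))) = √(2 × 137,940 × 869 / (8.14 × 0.8177)).
= √(239,739,720 / 6.6563) ≈ 6001.394.
Maximum inventory = Q*(1 − d/p) = 6001.394 × 0.8177 ≈ 4907.535.

I_max ≈ 4,908 castings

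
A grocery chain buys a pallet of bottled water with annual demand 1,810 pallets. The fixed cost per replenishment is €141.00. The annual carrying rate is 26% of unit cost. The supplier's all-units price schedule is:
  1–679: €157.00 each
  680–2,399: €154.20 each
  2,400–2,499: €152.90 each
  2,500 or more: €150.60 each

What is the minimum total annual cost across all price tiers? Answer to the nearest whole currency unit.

TC* ≈ €288,735

Holding cost per unit per year at price C is H = 0.26·C.
Candidates are each tier's EOQ (if it falls in that tier) and each price-break quantity.
EOQ at €157.00 = 111.8 (feasible in tier 1): TC = 1,810×€157.00 + (1,810/111.8)×141 + (111.8/2)×0.26×€157.00 = €288,734.57.
EOQ at €154.20 = 112.8 < 680, so use break Q=680: TC = 1,810×€154.20 + (1,810/680.0)×141 + (680.0/2)×0.26×€154.20 = €293,108.59.
EOQ at €152.90 = 113.3 < 2400, so use break Q=2400: TC = 1,810×€152.90 + (1,810/2400.0)×141 + (2400.0/2)×0.26×€152.90 = €324,560.14.
EOQ at €150.60 = 114.2 < 2500, so use break Q=2500: TC = 1,810×€150.60 + (1,810/2500.0)×141 + (2500.0/2)×0.26×€150.60 = €321,633.08.
Lowest total cost among the candidates is at Q = 111.8.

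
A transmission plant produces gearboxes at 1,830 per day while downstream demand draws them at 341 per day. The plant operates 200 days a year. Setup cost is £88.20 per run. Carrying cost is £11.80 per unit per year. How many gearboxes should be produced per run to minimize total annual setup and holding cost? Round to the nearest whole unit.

Annual demand D = 341 × 200 = 68,200.
Production build-up factor (1 − d/p) = 1 − 341/1,830 = 0.8137.
Q* = √(2DS / (H(1 − d/p))) = √(2 × 68,200 × 88.2 / (11.8 × 0.8137)).
= √(12,030,480 / 9.6012) ≈ 1119.383.

Q* ≈ 1,119 gearboxes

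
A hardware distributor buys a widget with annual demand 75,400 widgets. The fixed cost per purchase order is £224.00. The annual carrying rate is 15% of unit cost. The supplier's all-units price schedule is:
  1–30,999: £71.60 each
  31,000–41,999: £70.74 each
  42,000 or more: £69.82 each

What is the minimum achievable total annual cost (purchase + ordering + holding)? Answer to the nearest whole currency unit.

TC* ≈ £5,417,687

Holding cost per unit per year at price C is H = 0.15·C.
Candidates are each tier's EOQ (if it falls in that tier) and each price-break quantity.
EOQ at £71.60 = 1773.5 (feasible in tier 1): TC = 75,400×£71.60 + (75,400/1773.5)×224 + (1773.5/2)×0.15×£71.60 = £5,417,687.01.
EOQ at £70.74 = 1784.2 < 31000, so use break Q=31000: TC = 75,400×£70.74 + (75,400/31000.0)×224 + (31000.0/2)×0.15×£70.74 = £5,498,811.33.
EOQ at £69.82 = 1795.9 < 42000, so use break Q=42000: TC = 75,400×£69.82 + (75,400/42000.0)×224 + (42000.0/2)×0.15×£69.82 = £5,484,763.13.
Lowest total cost among the candidates is at Q = 1773.5.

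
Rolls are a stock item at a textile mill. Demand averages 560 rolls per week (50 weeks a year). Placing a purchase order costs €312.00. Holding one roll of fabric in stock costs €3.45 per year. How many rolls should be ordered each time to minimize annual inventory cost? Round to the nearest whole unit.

Annual demand D = 560 × 50 = 28,000.
EOQ = √(2DS / H) = √(2 × 28,000 × 312 / 3.45).
= √(17,472,000 / 3.45) = √5,064,347.8261 ≈ 2250.411.

Q* ≈ 2,250 rolls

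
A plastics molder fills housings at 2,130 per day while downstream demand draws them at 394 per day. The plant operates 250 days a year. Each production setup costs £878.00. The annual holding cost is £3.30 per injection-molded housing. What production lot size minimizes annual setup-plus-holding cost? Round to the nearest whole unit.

Q* ≈ 8,019 housings

Annual demand D = 394 × 250 = 98,500.
Production build-up factor (1 − d/p) = 1 − 394/2,130 = 0.8150.
Q* = √(2DS / (H(1 − d/p))) = √(2 × 98,500 × 878 / (3.3 × 0.8150)).
= √(172,966,000 / 2.6896) ≈ 8019.335.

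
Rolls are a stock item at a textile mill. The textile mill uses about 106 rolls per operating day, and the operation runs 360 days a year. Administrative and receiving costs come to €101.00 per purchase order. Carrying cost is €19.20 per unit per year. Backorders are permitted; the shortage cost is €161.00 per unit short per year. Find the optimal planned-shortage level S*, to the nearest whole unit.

Annual demand D = 106 × 360 = 38,160.
With planned backorders, Q* = √(2DS/H) · √((H+B)/B).
√(2DS/H) = √(2 × 38,160 × 101 / 19.2) = 633.621.
√((H+B)/B) = √((19.2+161)/161) = 1.0579.
Q* ≈ 670.338.
S* = Q* · H/(H+B) = 670.338 × 19.2/180.2 ≈ 71.423.

S* ≈ 71 rolls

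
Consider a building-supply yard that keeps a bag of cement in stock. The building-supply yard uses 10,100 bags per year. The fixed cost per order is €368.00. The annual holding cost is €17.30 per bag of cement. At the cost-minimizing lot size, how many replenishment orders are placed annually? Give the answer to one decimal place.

N ≈ 15.4 orders per year

EOQ = √(2DS/H) = √(2 × 10,100 × 368 / 17.3) ≈ 655.51.
Orders per year = D / Q* = 10,100 / 655.51 ≈ 15.408.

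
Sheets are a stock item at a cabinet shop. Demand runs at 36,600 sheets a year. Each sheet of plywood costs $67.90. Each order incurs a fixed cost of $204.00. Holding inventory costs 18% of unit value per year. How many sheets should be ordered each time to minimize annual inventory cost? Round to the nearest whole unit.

Holding cost H = 0.18 × $67.90 = $12.2220 per unit per year.
EOQ = √(2DS / H) = √(2 × 36,600 × 204 / 12.222).
= √(14,932,800 / 12.222) = √1,221,796.7599 ≈ 1105.349.

Q* ≈ 1,105 sheets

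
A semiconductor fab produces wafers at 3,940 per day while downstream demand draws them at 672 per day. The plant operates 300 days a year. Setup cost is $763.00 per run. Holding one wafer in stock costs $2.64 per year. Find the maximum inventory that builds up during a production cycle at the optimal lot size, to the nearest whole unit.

I_max ≈ 9,831 wafers

Annual demand D = 672 × 300 = 201,600.
Production build-up factor (1 − d/p) = 1 − 672/3,940 = 0.8294.
Q* = √(2DS / (H(1 − d/p))) = √(2 × 201,600 × 763 / (2.64 × 0.8294)).
= √(307,641,600 / 2.1897) ≈ 11852.983.
Maximum inventory = Q*(1 − d/p) = 11852.983 × 0.8294 ≈ 9831.357.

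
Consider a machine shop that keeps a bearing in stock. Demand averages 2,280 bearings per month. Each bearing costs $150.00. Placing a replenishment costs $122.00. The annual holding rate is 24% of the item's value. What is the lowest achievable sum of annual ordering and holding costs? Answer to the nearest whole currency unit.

Annual demand D = 2,280 × 12 = 27,360.
Holding cost H = 0.24 × $150.00 = $36.0000 per unit per year.
The optimal lot size = √(2DS/H) = √(2 × 27,360 × 122 / 36) ≈ 430.63.
At the optimum the two cost components are equal, so total cost = 2·(Q*/2)H = Q*·H.
Minimum total = √(2DSH) = √(2 × 27,360 × 122 × 36) ≈ 15502.588.

TC* ≈ $15,503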